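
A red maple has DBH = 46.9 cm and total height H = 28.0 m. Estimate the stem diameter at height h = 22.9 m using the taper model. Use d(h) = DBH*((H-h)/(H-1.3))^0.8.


Taper: d(h) = DBH * ((H - h) / (H - 1.3))^0.8
Numerator = H - h = 28.0 - 22.9 = 5.1 m
Denominator = H - 1.3 = 28.0 - 1.3 = 26.7 m
Ratio = 5.1 / 26.7 = 0.19101
d = 46.9 * 0.19101^0.8 = 12.5 cm

12.5


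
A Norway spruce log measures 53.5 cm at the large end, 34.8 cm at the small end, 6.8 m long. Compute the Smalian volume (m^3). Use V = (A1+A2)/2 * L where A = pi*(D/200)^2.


Smalian: V = (A1 + A2)/2 * L,  A = pi*(D/200)^2
A1 = pi*(53.5/200)^2 = 0.224801 m^2
A2 = pi*(34.8/200)^2 = 0.095115 m^2
V = (0.224801+0.095115)/2*6.8 = 1.0877 m^3

1.0877


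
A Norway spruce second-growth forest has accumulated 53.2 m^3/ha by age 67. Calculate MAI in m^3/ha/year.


Formula: MAI = Total Volume / Stand Age
MAI = 53.2 m^3/ha / 67 years
MAI = 0.79 m^3/ha/year

0.79


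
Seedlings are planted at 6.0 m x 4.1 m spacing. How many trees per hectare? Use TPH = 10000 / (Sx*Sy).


Formula: TPH = 10000 m^2/ha / (spacing_x * spacing_y)
Area per tree = 6.0 m * 4.1 m = 24.6 m^2
TPH = 10000 / 24.6 = 407 trees/ha

407


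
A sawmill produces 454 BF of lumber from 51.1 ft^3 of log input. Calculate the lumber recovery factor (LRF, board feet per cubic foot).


Formula: LRF = Lumber Output (BF) / Log Input (ft^3)
LRF = 454 BF / 51.1 ft^3
LRF = 8.88 BF/ft^3

8.88


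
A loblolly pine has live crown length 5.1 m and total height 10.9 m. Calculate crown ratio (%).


Formula: Crown Ratio = (Crown Length / Total Height) * 100
CR = (5.1 m / 10.9 m) * 100
CR = 0.4679 * 100 = 46.8%

46.8


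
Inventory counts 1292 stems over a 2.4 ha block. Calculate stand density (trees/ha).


Formula: Stand Density = N_trees / Area_ha
Density = 1292 trees / 2.4 ha
Density = 538 trees/ha

538


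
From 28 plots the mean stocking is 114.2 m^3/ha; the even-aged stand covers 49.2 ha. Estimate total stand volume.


Formula: Total Volume = Mean Volume per ha * Total Area
Total Volume = 114.2 m^3/ha * 49.2 ha
Total Volume = 5619 m^3

5619


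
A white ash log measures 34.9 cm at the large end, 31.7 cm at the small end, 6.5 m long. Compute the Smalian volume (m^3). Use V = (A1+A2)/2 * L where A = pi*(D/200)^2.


Smalian: V = (A1 + A2)/2 * L,  A = pi*(D/200)^2
A1 = pi*(34.9/200)^2 = 0.095662 m^2
A2 = pi*(31.7/200)^2 = 0.078924 m^2
V = (0.095662+0.078924)/2*6.5 = 0.5674 m^3

0.5674


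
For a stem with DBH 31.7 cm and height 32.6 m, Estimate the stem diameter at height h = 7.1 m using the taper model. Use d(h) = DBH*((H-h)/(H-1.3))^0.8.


Taper: d(h) = DBH * ((H - h) / (H - 1.3))^0.8
Numerator = H - h = 32.6 - 7.1 = 25.5 m
Denominator = H - 1.3 = 32.6 - 1.3 = 31.3 m
Ratio = 25.5 / 31.3 = 0.8147
d = 31.7 * 0.8147^0.8 = 26.9 cm

26.9


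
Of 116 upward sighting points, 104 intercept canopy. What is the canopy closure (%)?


Formula: Canopy closure = covered points / total points * 100
Closure = 104 / 116 * 100
Closure = 0.8966 * 100 = 89.7%

89.7


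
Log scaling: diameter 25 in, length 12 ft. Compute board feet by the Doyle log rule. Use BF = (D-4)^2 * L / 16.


Doyle: BF = (D - 4)^2 * L / 16
Adjusted diameter = 25 - 4 = 21 in
(D-4)^2 = 21^2 = 441
BF = 441 * 12 / 16 = 331 BF

331


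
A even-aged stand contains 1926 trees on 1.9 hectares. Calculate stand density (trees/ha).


Formula: Stand Density = N_trees / Area_ha
Density = 1926 trees / 1.9 ha
Density = 1014 trees/ha

1014


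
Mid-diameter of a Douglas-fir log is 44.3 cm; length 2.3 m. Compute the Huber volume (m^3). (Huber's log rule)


Huber: V = Am * L,  Am = pi*(Dm/200)^2
Am = pi*(44.3/200)^2 = 0.154134 m^2
V = 0.154134*2.3 = 0.3545 m^3

0.3545


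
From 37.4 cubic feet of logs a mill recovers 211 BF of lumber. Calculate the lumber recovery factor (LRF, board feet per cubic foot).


Formula: LRF = Lumber Output (BF) / Log Input (ft^3)
LRF = 211 BF / 37.4 ft^3
LRF = 5.64 BF/ft^3

5.64


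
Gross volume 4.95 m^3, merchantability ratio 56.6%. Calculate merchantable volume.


Formula: MV = V_total * (merchantable_pct / 100)
Merchantable fraction = 56.6% / 100 = 0.566
MV = 4.95 m^3 * 0.566 = 2.802 m^3

2.802


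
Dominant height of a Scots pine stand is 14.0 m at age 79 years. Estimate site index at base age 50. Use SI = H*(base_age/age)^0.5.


Formula: SI = H_dom * (base_age / age)^0.5
Age ratio = 50 / 79 = 0.63291
sqrt(age_ratio) = 0.79556
SI = 14.0 * 0.79556 = 11.1 m

11.1


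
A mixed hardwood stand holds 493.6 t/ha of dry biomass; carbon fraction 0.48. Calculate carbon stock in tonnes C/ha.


Formula: Carbon Stock = Biomass * Carbon Fraction
C = 493.6 t/ha * 0.48
C = 236.9 t C/ha

236.9


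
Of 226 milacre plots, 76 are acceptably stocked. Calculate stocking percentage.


Formula: Stocking % = stocked plots / total plots * 100
Stocking = 76 / 226 * 100
Stocking = 0.3363 * 100 = 33.6%

33.6


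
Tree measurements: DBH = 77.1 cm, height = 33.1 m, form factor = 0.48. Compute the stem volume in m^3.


Formula: V = pi * (DBH/200)^2 * H * ff
Radius = DBH/200 = 77.1/200 = 0.3855 m
Radius^2 = 0.3855^2 = 0.14861025 m^2
V = pi * 0.14861025 * 33.1 * 0.48
V = 7.418 m^3

7.418


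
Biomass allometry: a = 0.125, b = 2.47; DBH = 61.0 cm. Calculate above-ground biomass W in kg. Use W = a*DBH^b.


Formula: W = a * DBH^b  (allometric power law)
DBH^b = 61.0^2.47 = 25690.0348
W = 0.125 * 25690.0348 = 3211.3 kg

3211.3


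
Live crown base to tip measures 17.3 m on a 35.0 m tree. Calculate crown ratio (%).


Formula: Crown Ratio = (Crown Length / Total Height) * 100
CR = (17.3 m / 35.0 m) * 100
CR = 0.4943 * 100 = 49.4%

49.4


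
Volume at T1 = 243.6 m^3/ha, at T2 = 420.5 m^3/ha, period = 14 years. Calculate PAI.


Formula: PAI = (V_T2 - V_T1) / (T2 - T1)
Volume increment = 420.5 - 243.6 = 176.9 m^3/ha
PAI = 176.9 / 14 = 12.64 m^3/ha/year

12.64


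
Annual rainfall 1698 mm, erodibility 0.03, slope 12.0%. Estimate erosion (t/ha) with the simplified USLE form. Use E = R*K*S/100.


Formula: E = R * K * S / 100  (simplified USLE)
R * K = 1698 * 0.03 = 50.94
E = 50.94 * 12.0 / 100 = 6.11 t/ha

6.11


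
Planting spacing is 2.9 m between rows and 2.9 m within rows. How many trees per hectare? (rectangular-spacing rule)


Formula: TPH = 10000 m^2/ha / (spacing_x * spacing_y)
Area per tree = 2.9 m * 2.9 m = 8.41 m^2
TPH = 10000 / 8.41 = 1189 trees/ha

1189


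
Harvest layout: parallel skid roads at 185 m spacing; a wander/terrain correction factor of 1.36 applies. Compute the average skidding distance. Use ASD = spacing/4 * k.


Formula: ASD = (spacing / 4) * correction
Uncorrected distance = spacing / 4 = 185 / 4 = 46.25 m
ASD = 46.25 * 1.36 = 63 m

63


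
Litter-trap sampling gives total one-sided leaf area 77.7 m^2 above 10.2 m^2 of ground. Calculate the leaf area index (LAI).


Formula: LAI = total leaf area / ground area  (dimensionless)
LAI = 77.7 m^2 / 10.2 m^2
LAI = 7.62

7.62


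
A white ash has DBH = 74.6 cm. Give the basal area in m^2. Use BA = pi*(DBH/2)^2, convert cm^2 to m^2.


Formula: BA = pi * (DBH/2)^2 / 10000  (cm^2 to m^2)
Radius = DBH/2 = 74.6/2 = 37.3 cm
BA = pi * 37.3^2 / 10000
   = 4370.8664 cm^2 / 10000
   = 0.4371 m^2

0.4371


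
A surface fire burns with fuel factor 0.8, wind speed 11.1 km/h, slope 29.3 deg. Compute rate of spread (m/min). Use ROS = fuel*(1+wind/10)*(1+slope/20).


Formula: ROS = fuel * (1 + wind/10) * (1 + slope/20)
Wind factor = 1 + 11.1/10 = 2.11
Slope factor = 1 + 29.3/20 = 2.465
ROS = 0.8 * 2.11 * 2.465 = 4.16 m/min

4.16


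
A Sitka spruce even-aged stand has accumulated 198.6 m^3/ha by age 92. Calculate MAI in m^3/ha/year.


Formula: MAI = Total Volume / Stand Age
MAI = 198.6 m^3/ha / 92 years
MAI = 2.16 m^3/ha/year

2.16


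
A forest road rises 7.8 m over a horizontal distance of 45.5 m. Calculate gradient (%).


Formula: Gradient = rise / run * 100
Gradient = 7.8 / 45.5 * 100 = 17.1%

17.1


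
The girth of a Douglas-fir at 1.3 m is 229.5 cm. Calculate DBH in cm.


Formula: DBH = C / pi
DBH = 229.5 / pi
pi = 3.14159...
DBH = 73.1 cm

73.1


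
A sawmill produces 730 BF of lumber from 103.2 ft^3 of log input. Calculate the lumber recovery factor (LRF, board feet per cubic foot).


Formula: LRF = Lumber Output (BF) / Log Input (ft^3)
LRF = 730 BF / 103.2 ft^3
LRF = 7.07 BF/ft^3

7.07


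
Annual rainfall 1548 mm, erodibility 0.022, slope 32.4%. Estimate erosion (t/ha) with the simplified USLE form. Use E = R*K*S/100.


Formula: E = R * K * S / 100  (simplified USLE)
R * K = 1548 * 0.022 = 34.056
E = 34.056 * 32.4 / 100 = 11.03 t/ha

11.03


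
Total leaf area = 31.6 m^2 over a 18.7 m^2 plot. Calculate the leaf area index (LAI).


Formula: LAI = total leaf area / ground area  (dimensionless)
LAI = 31.6 m^2 / 18.7 m^2
LAI = 1.69

1.69


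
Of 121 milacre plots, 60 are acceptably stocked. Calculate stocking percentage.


Formula: Stocking % = stocked plots / total plots * 100
Stocking = 60 / 121 * 100
Stocking = 0.4959 * 100 = 49.6%

49.6


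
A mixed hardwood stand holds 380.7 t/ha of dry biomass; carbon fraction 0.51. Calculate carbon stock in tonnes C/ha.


Formula: Carbon Stock = Biomass * Carbon Fraction
C = 380.7 t/ha * 0.51
C = 194.2 t C/ha

194.2


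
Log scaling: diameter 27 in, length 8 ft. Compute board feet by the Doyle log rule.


Doyle: BF = (D - 4)^2 * L / 16
Adjusted diameter = 27 - 4 = 23 in
(D-4)^2 = 23^2 = 529
BF = 529 * 8 / 16 = 265 BF

265


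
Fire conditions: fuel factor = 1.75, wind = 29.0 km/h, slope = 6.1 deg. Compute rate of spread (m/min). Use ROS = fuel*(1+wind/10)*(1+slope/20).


Formula: ROS = fuel * (1 + wind/10) * (1 + slope/20)
Wind factor = 1 + 29.0/10 = 3.9
Slope factor = 1 + 6.1/20 = 1.305
ROS = 1.75 * 3.9 * 1.305 = 8.91 m/min

8.91


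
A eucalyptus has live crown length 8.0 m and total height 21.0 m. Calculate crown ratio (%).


Formula: Crown Ratio = (Crown Length / Total Height) * 100
CR = (8.0 m / 21.0 m) * 100
CR = 0.381 * 100 = 38.1%

38.1


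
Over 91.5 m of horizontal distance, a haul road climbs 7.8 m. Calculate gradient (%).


Formula: Gradient = rise / run * 100
Gradient = 7.8 / 91.5 * 100 = 8.5%

8.5


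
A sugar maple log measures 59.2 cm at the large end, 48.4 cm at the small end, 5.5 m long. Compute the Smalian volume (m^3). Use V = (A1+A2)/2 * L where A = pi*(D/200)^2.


Smalian: V = (A1 + A2)/2 * L,  A = pi*(D/200)^2
A1 = pi*(59.2/200)^2 = 0.275254 m^2
A2 = pi*(48.4/200)^2 = 0.183984 m^2
V = (0.275254+0.183984)/2*5.5 = 1.2629 m^3

1.2629


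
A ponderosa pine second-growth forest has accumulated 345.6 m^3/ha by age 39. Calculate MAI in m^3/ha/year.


Formula: MAI = Total Volume / Stand Age
MAI = 345.6 m^3/ha / 39 years
MAI = 8.86 m^3/ha/year

8.86


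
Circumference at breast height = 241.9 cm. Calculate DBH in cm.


Formula: DBH = C / pi
DBH = 241.9 / pi
pi = 3.14159...
DBH = 77.0 cm

77.0


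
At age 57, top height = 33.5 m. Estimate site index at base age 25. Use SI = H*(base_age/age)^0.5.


Formula: SI = H_dom * (base_age / age)^0.5
Age ratio = 25 / 57 = 0.4386
sqrt(age_ratio) = 0.66227
SI = 33.5 * 0.66227 = 22.2 m

22.2


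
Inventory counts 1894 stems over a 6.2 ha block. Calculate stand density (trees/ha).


Formula: Stand Density = N_trees / Area_ha
Density = 1894 trees / 6.2 ha
Density = 305 trees/ha

305


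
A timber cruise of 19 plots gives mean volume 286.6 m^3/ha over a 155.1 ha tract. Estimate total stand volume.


Formula: Total Volume = Mean Volume per ha * Total Area
Total Volume = 286.6 m^3/ha * 155.1 ha
Total Volume = 44452 m^3

44452


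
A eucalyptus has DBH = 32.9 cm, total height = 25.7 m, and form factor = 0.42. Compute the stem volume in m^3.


Formula: V = pi * (DBH/200)^2 * H * ff
Radius = DBH/200 = 32.9/200 = 0.1645 m
Radius^2 = 0.1645^2 = 0.02706025 m^2
V = pi * 0.02706025 * 25.7 * 0.42
V = 0.918 m^3

0.918


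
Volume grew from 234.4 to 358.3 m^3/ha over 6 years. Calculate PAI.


Formula: PAI = (V_T2 - V_T1) / (T2 - T1)
Volume increment = 358.3 - 234.4 = 123.9 m^3/ha
PAI = 123.9 / 6 = 20.65 m^3/ha/year

20.65


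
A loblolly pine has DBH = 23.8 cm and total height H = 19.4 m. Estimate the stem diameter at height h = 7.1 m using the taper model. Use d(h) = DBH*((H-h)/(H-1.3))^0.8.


Taper: d(h) = DBH * ((H - h) / (H - 1.3))^0.8
Numerator = H - h = 19.4 - 7.1 = 12.3 m
Denominator = H - 1.3 = 19.4 - 1.3 = 18.1 m
Ratio = 12.3 / 18.1 = 0.67956
d = 23.8 * 0.67956^0.8 = 17.5 cm

17.5


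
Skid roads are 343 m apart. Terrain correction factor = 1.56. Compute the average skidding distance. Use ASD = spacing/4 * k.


Formula: ASD = (spacing / 4) * correction
Uncorrected distance = spacing / 4 = 343 / 4 = 85.75 m
ASD = 85.75 * 1.56 = 134 m

134


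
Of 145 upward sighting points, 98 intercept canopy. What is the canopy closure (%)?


Formula: Canopy closure = covered points / total points * 100
Closure = 98 / 145 * 100
Closure = 0.6759 * 100 = 67.6%

67.6


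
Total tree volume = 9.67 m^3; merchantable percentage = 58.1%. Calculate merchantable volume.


Formula: MV = V_total * (merchantable_pct / 100)
Merchantable fraction = 58.1% / 100 = 0.581
MV = 9.67 m^3 * 0.581 = 5.618 m^3

5.618


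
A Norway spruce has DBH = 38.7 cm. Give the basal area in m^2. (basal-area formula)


Formula: BA = pi * (DBH/2)^2 / 10000  (cm^2 to m^2)
Radius = DBH/2 = 38.7/2 = 19.35 cm
BA = pi * 19.35^2 / 10000
   = 1176.283 cm^2 / 10000
   = 0.1176 m^2

0.1176


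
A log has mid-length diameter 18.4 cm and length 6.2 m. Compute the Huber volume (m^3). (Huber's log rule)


Huber: V = Am * L,  Am = pi*(Dm/200)^2
Am = pi*(18.4/200)^2 = 0.02659 m^2
V = 0.02659*6.2 = 0.1649 m^3

0.1649


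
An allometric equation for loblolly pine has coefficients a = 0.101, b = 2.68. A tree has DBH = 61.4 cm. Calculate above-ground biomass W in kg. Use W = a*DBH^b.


Formula: W = a * DBH^b  (allometric power law)
DBH^b = 61.4^2.68 = 61985.6607
W = 0.101 * 61985.6607 = 6260.6 kg

6260.6


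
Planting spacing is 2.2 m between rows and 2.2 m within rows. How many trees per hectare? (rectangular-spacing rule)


Formula: TPH = 10000 m^2/ha / (spacing_x * spacing_y)
Area per tree = 2.2 m * 2.2 m = 4.84 m^2
TPH = 10000 / 4.84 = 2066 trees/ha

2066


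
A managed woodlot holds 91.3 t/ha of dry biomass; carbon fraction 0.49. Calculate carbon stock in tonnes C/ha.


Formula: Carbon Stock = Biomass * Carbon Fraction
C = 91.3 t/ha * 0.49
C = 44.7 t C/ha

44.7


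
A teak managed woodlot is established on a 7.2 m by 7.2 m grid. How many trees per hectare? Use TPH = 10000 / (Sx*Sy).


Formula: TPH = 10000 m^2/ha / (spacing_x * spacing_y)
Area per tree = 7.2 m * 7.2 m = 51.84 m^2
TPH = 10000 / 51.84 = 193 trees/ha

193


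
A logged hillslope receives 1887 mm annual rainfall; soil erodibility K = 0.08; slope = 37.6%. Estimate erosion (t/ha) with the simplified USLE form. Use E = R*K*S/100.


Formula: E = R * K * S / 100  (simplified USLE)
R * K = 1887 * 0.08 = 150.96
E = 150.96 * 37.6 / 100 = 56.76 t/ha

56.76


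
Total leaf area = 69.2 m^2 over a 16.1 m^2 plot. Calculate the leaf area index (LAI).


Formula: LAI = total leaf area / ground area  (dimensionless)
LAI = 69.2 m^2 / 16.1 m^2
LAI = 4.3

4.3


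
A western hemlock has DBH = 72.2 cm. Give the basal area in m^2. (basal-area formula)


Formula: BA = pi * (DBH/2)^2 / 10000  (cm^2 to m^2)
Radius = DBH/2 = 72.2/2 = 36.1 cm
BA = pi * 36.1^2 / 10000
   = 4094.155 cm^2 / 10000
   = 0.4094 m^2

0.4094


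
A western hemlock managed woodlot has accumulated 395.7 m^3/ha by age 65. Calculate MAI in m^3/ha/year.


Formula: MAI = Total Volume / Stand Age
MAI = 395.7 m^3/ha / 65 years
MAI = 6.09 m^3/ha/year

6.09


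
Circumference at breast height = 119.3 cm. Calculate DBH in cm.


Formula: DBH = C / pi
DBH = 119.3 / pi
pi = 3.14159...
DBH = 38.0 cm

38.0


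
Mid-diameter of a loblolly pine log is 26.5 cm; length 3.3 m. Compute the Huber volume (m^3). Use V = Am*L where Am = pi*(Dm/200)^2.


Huber: V = Am * L,  Am = pi*(Dm/200)^2
Am = pi*(26.5/200)^2 = 0.055155 m^2
V = 0.055155*3.3 = 0.182 m^3

0.182


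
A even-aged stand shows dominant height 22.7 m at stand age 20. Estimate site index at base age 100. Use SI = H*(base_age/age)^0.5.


Formula: SI = H_dom * (base_age / age)^0.5
Age ratio = 100 / 20 = 5.0
sqrt(age_ratio) = 2.23607
SI = 22.7 * 2.23607 = 50.8 m

50.8


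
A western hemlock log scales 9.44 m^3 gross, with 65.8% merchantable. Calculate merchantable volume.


Formula: MV = V_total * (merchantable_pct / 100)
Merchantable fraction = 65.8% / 100 = 0.658
MV = 9.44 m^3 * 0.658 = 6.212 m^3

6.212


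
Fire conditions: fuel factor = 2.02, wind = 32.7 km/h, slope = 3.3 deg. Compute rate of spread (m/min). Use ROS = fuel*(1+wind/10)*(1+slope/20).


Formula: ROS = fuel * (1 + wind/10) * (1 + slope/20)
Wind factor = 1 + 32.7/10 = 4.27
Slope factor = 1 + 3.3/20 = 1.165
ROS = 2.02 * 4.27 * 1.165 = 10.05 m/min

10.05


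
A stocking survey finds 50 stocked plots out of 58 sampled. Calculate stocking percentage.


Formula: Stocking % = stocked plots / total plots * 100
Stocking = 50 / 58 * 100
Stocking = 0.8621 * 100 = 86.2%

86.2


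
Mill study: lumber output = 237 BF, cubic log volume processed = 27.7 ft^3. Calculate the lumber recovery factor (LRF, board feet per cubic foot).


Formula: LRF = Lumber Output (BF) / Log Input (ft^3)
LRF = 237 BF / 27.7 ft^3
LRF = 8.56 BF/ft^3

8.56


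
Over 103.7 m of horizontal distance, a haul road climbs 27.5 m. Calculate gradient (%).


Formula: Gradient = rise / run * 100
Gradient = 27.5 / 103.7 * 100 = 26.5%

26.5


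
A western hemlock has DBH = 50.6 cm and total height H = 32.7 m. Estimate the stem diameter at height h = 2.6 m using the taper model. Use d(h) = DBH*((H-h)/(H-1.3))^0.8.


Taper: d(h) = DBH * ((H - h) / (H - 1.3))^0.8
Numerator = H - h = 32.7 - 2.6 = 30.1 m
Denominator = H - 1.3 = 32.7 - 1.3 = 31.4 m
Ratio = 30.1 / 31.4 = 0.9586
d = 50.6 * 0.9586^0.8 = 48.9 cm

48.9


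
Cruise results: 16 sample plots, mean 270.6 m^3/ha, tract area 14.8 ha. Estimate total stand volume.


Formula: Total Volume = Mean Volume per ha * Total Area
Total Volume = 270.6 m^3/ha * 14.8 ha
Total Volume = 4005 m^3

4005


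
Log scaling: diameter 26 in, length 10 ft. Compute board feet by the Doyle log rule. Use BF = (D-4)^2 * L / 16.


Doyle: BF = (D - 4)^2 * L / 16
Adjusted diameter = 26 - 4 = 22 in
(D-4)^2 = 22^2 = 484
BF = 484 * 10 / 16 = 303 BF

303


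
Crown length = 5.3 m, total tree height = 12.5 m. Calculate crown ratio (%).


Formula: Crown Ratio = (Crown Length / Total Height) * 100
CR = (5.3 m / 12.5 m) * 100
CR = 0.424 * 100 = 42.4%

42.4


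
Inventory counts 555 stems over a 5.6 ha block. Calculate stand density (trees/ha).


Formula: Stand Density = N_trees / Area_ha
Density = 555 trees / 5.6 ha
Density = 99 trees/ha

99


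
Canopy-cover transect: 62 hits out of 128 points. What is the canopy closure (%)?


Formula: Canopy closure = covered points / total points * 100
Closure = 62 / 128 * 100
Closure = 0.4844 * 100 = 48.4%

48.4


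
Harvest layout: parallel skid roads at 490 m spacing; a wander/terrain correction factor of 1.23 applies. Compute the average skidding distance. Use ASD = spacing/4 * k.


Formula: ASD = (spacing / 4) * correction
Uncorrected distance = spacing / 4 = 490 / 4 = 122.5 m
ASD = 122.5 * 1.23 = 151 m

151


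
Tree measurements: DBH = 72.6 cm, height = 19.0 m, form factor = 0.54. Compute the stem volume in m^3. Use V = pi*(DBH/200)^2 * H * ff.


Formula: V = pi * (DBH/200)^2 * H * ff
Radius = DBH/200 = 72.6/200 = 0.363 m
Radius^2 = 0.363^2 = 0.131769 m^2
V = pi * 0.131769 * 19.0 * 0.54
V = 4.247 m^3

4.247


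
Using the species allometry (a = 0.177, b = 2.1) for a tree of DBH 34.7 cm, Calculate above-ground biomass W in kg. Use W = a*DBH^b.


Formula: W = a * DBH^b  (allometric power law)
DBH^b = 34.7^2.1 = 1716.6901
W = 0.177 * 1716.6901 = 303.9 kg

303.9


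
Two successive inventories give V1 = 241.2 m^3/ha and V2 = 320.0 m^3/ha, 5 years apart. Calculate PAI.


Formula: PAI = (V_T2 - V_T1) / (T2 - T1)
Volume increment = 320.0 - 241.2 = 78.8 m^3/ha
PAI = 78.8 / 5 = 15.76 m^3/ha/year

15.76


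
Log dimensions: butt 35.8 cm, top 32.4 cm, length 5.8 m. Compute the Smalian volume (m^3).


Smalian: V = (A1 + A2)/2 * L,  A = pi*(D/200)^2
A1 = pi*(35.8/200)^2 = 0.10066 m^2
A2 = pi*(32.4/200)^2 = 0.082448 m^2
V = (0.10066+0.082448)/2*5.8 = 0.531 m^3

0.531


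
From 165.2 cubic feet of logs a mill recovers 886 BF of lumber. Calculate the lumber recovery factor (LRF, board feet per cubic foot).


Formula: LRF = Lumber Output (BF) / Log Input (ft^3)
LRF = 886 BF / 165.2 ft^3
LRF = 5.36 BF/ft^3

5.36


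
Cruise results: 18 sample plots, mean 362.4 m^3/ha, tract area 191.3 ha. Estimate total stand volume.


Formula: Total Volume = Mean Volume per ha * Total Area
Total Volume = 362.4 m^3/ha * 191.3 ha
Total Volume = 69327 m^3

69327


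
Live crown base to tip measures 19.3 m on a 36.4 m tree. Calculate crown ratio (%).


Formula: Crown Ratio = (Crown Length / Total Height) * 100
CR = (19.3 m / 36.4 m) * 100
CR = 0.5302 * 100 = 53.0%

53.0


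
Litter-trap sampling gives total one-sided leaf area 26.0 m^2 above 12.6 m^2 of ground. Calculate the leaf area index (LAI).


Formula: LAI = total leaf area / ground area  (dimensionless)
LAI = 26.0 m^2 / 12.6 m^2
LAI = 2.06

2.06


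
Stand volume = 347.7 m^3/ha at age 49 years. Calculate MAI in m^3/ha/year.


Formula: MAI = Total Volume / Stand Age
MAI = 347.7 m^3/ha / 49 years
MAI = 7.1 m^3/ha/year

7.1


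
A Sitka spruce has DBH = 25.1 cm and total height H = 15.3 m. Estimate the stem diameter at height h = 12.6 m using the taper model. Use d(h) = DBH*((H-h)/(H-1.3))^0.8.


Taper: d(h) = DBH * ((H - h) / (H - 1.3))^0.8
Numerator = H - h = 15.3 - 12.6 = 2.7 m
Denominator = H - 1.3 = 15.3 - 1.3 = 14.0 m
Ratio = 2.7 / 14.0 = 0.19286
d = 25.1 * 0.19286^0.8 = 6.7 cm

6.7


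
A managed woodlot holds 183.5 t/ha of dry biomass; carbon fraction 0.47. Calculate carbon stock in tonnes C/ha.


Formula: Carbon Stock = Biomass * Carbon Fraction
C = 183.5 t/ha * 0.47
C = 86.2 t C/ha

86.2


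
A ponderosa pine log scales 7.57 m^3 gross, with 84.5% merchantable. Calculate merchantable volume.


Formula: MV = V_total * (merchantable_pct / 100)
Merchantable fraction = 84.5% / 100 = 0.845
MV = 7.57 m^3 * 0.845 = 6.397 m^3

6.397


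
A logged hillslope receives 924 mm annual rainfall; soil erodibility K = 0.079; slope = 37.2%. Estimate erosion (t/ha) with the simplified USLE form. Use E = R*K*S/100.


Formula: E = R * K * S / 100  (simplified USLE)
R * K = 924 * 0.079 = 72.996
E = 72.996 * 37.2 / 100 = 27.15 t/ha

27.15


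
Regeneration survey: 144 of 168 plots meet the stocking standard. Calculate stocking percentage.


Formula: Stocking % = stocked plots / total plots * 100
Stocking = 144 / 168 * 100
Stocking = 0.8571 * 100 = 85.7%

85.7


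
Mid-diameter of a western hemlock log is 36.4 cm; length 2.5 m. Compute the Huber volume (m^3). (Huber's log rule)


Huber: V = Am * L,  Am = pi*(Dm/200)^2
Am = pi*(36.4/200)^2 = 0.104062 m^2
V = 0.104062*2.5 = 0.2602 m^3

0.2602


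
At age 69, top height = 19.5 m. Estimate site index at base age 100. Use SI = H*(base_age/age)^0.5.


Formula: SI = H_dom * (base_age / age)^0.5
Age ratio = 100 / 69 = 1.44928
sqrt(age_ratio) = 1.20386
SI = 19.5 * 1.20386 = 23.5 m

23.5


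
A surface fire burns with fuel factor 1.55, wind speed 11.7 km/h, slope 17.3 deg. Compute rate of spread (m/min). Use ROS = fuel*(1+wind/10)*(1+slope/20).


Formula: ROS = fuel * (1 + wind/10) * (1 + slope/20)
Wind factor = 1 + 11.7/10 = 2.17
Slope factor = 1 + 17.3/20 = 1.865
ROS = 1.55 * 2.17 * 1.865 = 6.27 m/min

6.27


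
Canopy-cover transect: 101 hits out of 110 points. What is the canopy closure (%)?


Formula: Canopy closure = covered points / total points * 100
Closure = 101 / 110 * 100
Closure = 0.9182 * 100 = 91.8%

91.8


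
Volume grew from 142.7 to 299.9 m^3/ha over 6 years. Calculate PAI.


Formula: PAI = (V_T2 - V_T1) / (T2 - T1)
Volume increment = 299.9 - 142.7 = 157.2 m^3/ha
PAI = 157.2 / 6 = 26.2 m^3/ha/year

26.2


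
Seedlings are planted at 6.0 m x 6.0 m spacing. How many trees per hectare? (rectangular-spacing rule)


Formula: TPH = 10000 m^2/ha / (spacing_x * spacing_y)
Area per tree = 6.0 m * 6.0 m = 36.0 m^2
TPH = 10000 / 36.0 = 278 trees/ha

278


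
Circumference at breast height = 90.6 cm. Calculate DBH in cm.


Formula: DBH = C / pi
DBH = 90.6 / pi
pi = 3.14159...
DBH = 28.8 cm

28.8


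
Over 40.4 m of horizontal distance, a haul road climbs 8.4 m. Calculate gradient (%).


Formula: Gradient = rise / run * 100
Gradient = 8.4 / 40.4 * 100 = 20.8%

20.8


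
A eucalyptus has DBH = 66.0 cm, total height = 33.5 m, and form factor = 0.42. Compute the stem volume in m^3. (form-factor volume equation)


Formula: V = pi * (DBH/200)^2 * H * ff
Radius = DBH/200 = 66.0/200 = 0.33 m
Radius^2 = 0.33^2 = 0.1089 m^2
V = pi * 0.1089 * 33.5 * 0.42
V = 4.814 m^3

4.814


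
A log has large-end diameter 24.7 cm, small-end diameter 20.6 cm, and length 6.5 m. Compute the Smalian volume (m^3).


Smalian: V = (A1 + A2)/2 * L,  A = pi*(D/200)^2
A1 = pi*(24.7/200)^2 = 0.047916 m^2
A2 = pi*(20.6/200)^2 = 0.033329 m^2
V = (0.047916+0.033329)/2*6.5 = 0.264 m^3

0.264


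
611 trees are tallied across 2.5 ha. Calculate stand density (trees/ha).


Formula: Stand Density = N_trees / Area_ha
Density = 611 trees / 2.5 ha
Density = 244 trees/ha

244


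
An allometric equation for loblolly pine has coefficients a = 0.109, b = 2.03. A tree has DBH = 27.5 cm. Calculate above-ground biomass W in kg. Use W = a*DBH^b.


Formula: W = a * DBH^b  (allometric power law)
DBH^b = 27.5^2.03 = 835.3056
W = 0.109 * 835.3056 = 91.0 kg

91.0


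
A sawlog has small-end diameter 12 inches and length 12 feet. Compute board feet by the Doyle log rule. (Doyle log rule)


Doyle: BF = (D - 4)^2 * L / 16
Adjusted diameter = 12 - 4 = 8 in
(D-4)^2 = 8^2 = 64
BF = 64 * 12 / 16 = 48 BF

48


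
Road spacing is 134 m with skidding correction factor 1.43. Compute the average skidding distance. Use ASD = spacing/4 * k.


Formula: ASD = (spacing / 4) * correction
Uncorrected distance = spacing / 4 = 134 / 4 = 33.5 m
ASD = 33.5 * 1.43 = 48 m

48


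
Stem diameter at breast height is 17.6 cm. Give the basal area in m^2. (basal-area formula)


Formula: BA = pi * (DBH/2)^2 / 10000  (cm^2 to m^2)
Radius = DBH/2 = 17.6/2 = 8.8 cm
BA = pi * 8.8^2 / 10000
   = 243.2849 cm^2 / 10000
   = 0.0243 m^2

0.0243


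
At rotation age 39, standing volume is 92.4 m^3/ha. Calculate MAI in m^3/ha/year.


Formula: MAI = Total Volume / Stand Age
MAI = 92.4 m^3/ha / 39 years
MAI = 2.37 m^3/ha/year

2.37


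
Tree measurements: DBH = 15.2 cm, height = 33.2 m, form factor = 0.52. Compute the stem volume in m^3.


Formula: V = pi * (DBH/200)^2 * H * ff
Radius = DBH/200 = 15.2/200 = 0.076 m
Radius^2 = 0.076^2 = 0.005776 m^2
V = pi * 0.005776 * 33.2 * 0.52
V = 0.313 m^3

0.313


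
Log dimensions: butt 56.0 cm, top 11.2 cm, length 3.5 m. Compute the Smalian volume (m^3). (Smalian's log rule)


Smalian: V = (A1 + A2)/2 * L,  A = pi*(D/200)^2
A1 = pi*(56.0/200)^2 = 0.246301 m^2
A2 = pi*(11.2/200)^2 = 0.009852 m^2
V = (0.246301+0.009852)/2*3.5 = 0.4483 m^3

0.4483


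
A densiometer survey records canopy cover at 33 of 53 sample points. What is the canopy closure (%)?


Formula: Canopy closure = covered points / total points * 100
Closure = 33 / 53 * 100
Closure = 0.6226 * 100 = 62.3%

62.3


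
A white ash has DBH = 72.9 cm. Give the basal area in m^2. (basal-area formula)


Formula: BA = pi * (DBH/2)^2 / 10000  (cm^2 to m^2)
Radius = DBH/2 = 72.9/2 = 36.45 cm
BA = pi * 36.45^2 / 10000
   = 4173.9279 cm^2 / 10000
   = 0.4174 m^2

0.4174


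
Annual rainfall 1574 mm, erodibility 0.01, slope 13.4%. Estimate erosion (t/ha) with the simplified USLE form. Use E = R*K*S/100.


Formula: E = R * K * S / 100  (simplified USLE)
R * K = 1574 * 0.01 = 15.74
E = 15.74 * 13.4 / 100 = 2.11 t/ha

2.11


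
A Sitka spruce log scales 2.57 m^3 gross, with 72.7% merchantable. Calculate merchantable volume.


Formula: MV = V_total * (merchantable_pct / 100)
Merchantable fraction = 72.7% / 100 = 0.727
MV = 2.57 m^3 * 0.727 = 1.868 m^3

1.868


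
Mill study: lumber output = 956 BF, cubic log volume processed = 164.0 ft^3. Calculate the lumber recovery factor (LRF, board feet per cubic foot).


Formula: LRF = Lumber Output (BF) / Log Input (ft^3)
LRF = 956 BF / 164.0 ft^3
LRF = 5.83 BF/ft^3

5.83


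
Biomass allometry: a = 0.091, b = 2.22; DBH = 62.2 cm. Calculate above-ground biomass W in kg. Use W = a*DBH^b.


Formula: W = a * DBH^b  (allometric power law)
DBH^b = 62.2^2.22 = 9598.7494
W = 0.091 * 9598.7494 = 873.5 kg

873.5


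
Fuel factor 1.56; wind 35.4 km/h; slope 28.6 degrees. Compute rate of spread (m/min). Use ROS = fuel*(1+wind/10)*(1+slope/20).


Formula: ROS = fuel * (1 + wind/10) * (1 + slope/20)
Wind factor = 1 + 35.4/10 = 4.54
Slope factor = 1 + 28.6/20 = 2.43
ROS = 1.56 * 4.54 * 2.43 = 17.21 m/min

17.21


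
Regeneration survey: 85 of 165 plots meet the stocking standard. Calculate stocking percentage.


Formula: Stocking % = stocked plots / total plots * 100
Stocking = 85 / 165 * 100
Stocking = 0.5152 * 100 = 51.5%

51.5


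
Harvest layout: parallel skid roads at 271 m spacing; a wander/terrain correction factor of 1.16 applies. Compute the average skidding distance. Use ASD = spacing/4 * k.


Formula: ASD = (spacing / 4) * correction
Uncorrected distance = spacing / 4 = 271 / 4 = 67.75 m
ASD = 67.75 * 1.16 = 79 m

79


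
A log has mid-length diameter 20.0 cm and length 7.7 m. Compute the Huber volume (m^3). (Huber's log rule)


Huber: V = Am * L,  Am = pi*(Dm/200)^2
Am = pi*(20.0/200)^2 = 0.031416 m^2
V = 0.031416*7.7 = 0.2419 m^3

0.2419


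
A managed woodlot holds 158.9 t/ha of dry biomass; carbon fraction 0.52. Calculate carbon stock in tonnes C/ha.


Formula: Carbon Stock = Biomass * Carbon Fraction
C = 158.9 t/ha * 0.52
C = 82.6 t C/ha

82.6


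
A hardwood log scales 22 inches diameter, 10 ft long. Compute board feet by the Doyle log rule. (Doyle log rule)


Doyle: BF = (D - 4)^2 * L / 16
Adjusted diameter = 22 - 4 = 18 in
(D-4)^2 = 18^2 = 324
BF = 324 * 10 / 16 = 203 BF

203


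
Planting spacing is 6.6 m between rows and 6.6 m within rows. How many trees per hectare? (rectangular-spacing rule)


Formula: TPH = 10000 m^2/ha / (spacing_x * spacing_y)
Area per tree = 6.6 m * 6.6 m = 43.56 m^2
TPH = 10000 / 43.56 = 230 trees/ha

230


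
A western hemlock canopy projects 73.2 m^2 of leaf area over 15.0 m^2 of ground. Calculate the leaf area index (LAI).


Formula: LAI = total leaf area / ground area  (dimensionless)
LAI = 73.2 m^2 / 15.0 m^2
LAI = 4.88

4.88


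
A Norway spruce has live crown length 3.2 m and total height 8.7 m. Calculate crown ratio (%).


Formula: Crown Ratio = (Crown Length / Total Height) * 100
CR = (3.2 m / 8.7 m) * 100
CR = 0.3678 * 100 = 36.8%

36.8


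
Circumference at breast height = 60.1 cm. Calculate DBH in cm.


Formula: DBH = C / pi
DBH = 60.1 / pi
pi = 3.14159...
DBH = 19.1 cm

19.1


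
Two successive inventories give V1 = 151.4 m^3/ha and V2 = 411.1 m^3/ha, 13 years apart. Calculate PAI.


Formula: PAI = (V_T2 - V_T1) / (T2 - T1)
Volume increment = 411.1 - 151.4 = 259.7 m^3/ha
PAI = 259.7 / 13 = 19.98 m^3/ha/year

19.98


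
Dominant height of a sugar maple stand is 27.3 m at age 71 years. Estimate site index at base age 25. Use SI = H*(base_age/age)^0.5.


Formula: SI = H_dom * (base_age / age)^0.5
Age ratio = 25 / 71 = 0.35211
sqrt(age_ratio) = 0.59339
SI = 27.3 * 0.59339 = 16.2 m

16.2


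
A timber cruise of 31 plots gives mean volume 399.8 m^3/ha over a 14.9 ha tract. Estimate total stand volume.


Formula: Total Volume = Mean Volume per ha * Total Area
Total Volume = 399.8 m^3/ha * 14.9 ha
Total Volume = 5957 m^3

5957


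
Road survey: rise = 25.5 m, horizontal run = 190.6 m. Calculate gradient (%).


Formula: Gradient = rise / run * 100
Gradient = 25.5 / 190.6 * 100 = 13.4%

13.4


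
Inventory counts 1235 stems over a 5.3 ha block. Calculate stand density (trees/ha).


Formula: Stand Density = N_trees / Area_ha
Density = 1235 trees / 5.3 ha
Density = 233 trees/ha

233


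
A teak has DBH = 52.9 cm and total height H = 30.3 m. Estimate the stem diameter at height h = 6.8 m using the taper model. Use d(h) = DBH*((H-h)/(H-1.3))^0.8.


Taper: d(h) = DBH * ((H - h) / (H - 1.3))^0.8
Numerator = H - h = 30.3 - 6.8 = 23.5 m
Denominator = H - 1.3 = 30.3 - 1.3 = 29.0 m
Ratio = 23.5 / 29.0 = 0.81034
d = 52.9 * 0.81034^0.8 = 44.7 cm

44.7


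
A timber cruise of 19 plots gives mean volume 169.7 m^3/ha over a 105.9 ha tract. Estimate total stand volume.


Formula: Total Volume = Mean Volume per ha * Total Area
Total Volume = 169.7 m^3/ha * 105.9 ha
Total Volume = 17971 m^3

17971


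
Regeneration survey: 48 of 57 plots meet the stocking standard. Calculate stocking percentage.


Formula: Stocking % = stocked plots / total plots * 100
Stocking = 48 / 57 * 100
Stocking = 0.8421 * 100 = 84.2%

84.2


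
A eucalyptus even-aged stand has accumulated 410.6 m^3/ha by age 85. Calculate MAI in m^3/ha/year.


Formula: MAI = Total Volume / Stand Age
MAI = 410.6 m^3/ha / 85 years
MAI = 4.83 m^3/ha/year

4.83


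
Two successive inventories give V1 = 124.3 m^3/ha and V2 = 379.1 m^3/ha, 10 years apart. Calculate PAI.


Formula: PAI = (V_T2 - V_T1) / (T2 - T1)
Volume increment = 379.1 - 124.3 = 254.8 m^3/ha
PAI = 254.8 / 10 = 25.48 m^3/ha/year

25.48


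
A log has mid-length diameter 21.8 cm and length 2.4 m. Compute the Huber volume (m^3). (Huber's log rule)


Huber: V = Am * L,  Am = pi*(Dm/200)^2
Am = pi*(21.8/200)^2 = 0.037325 m^2
V = 0.037325*2.4 = 0.0896 m^3

0.0896


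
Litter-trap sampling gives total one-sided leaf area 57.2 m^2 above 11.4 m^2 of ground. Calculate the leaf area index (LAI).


Formula: LAI = total leaf area / ground area  (dimensionless)
LAI = 57.2 m^2 / 11.4 m^2
LAI = 5.02

5.02


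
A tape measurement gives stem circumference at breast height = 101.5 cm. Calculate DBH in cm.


Formula: DBH = C / pi
DBH = 101.5 / pi
pi = 3.14159...
DBH = 32.3 cm

32.3


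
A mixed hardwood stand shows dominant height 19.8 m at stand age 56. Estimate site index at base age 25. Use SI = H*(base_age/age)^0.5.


Formula: SI = H_dom * (base_age / age)^0.5
Age ratio = 25 / 56 = 0.44643
sqrt(age_ratio) = 0.66815
SI = 19.8 * 0.66815 = 13.2 m

13.2


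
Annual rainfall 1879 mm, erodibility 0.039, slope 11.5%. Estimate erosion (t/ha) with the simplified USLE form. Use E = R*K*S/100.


Formula: E = R * K * S / 100  (simplified USLE)
R * K = 1879 * 0.039 = 73.281
E = 73.281 * 11.5 / 100 = 8.43 t/ha

8.43


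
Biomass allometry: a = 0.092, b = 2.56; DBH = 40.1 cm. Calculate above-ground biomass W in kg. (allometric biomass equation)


Formula: W = a * DBH^b  (allometric power law)
DBH^b = 40.1^2.56 = 12707.1921
W = 0.092 * 12707.1921 = 1169.1 kg

1169.1


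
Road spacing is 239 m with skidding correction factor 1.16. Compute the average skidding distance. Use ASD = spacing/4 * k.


Formula: ASD = (spacing / 4) * correction
Uncorrected distance = spacing / 4 = 239 / 4 = 59.75 m
ASD = 59.75 * 1.16 = 69 m

69


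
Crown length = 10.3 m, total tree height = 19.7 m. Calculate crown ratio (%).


Formula: Crown Ratio = (Crown Length / Total Height) * 100
CR = (10.3 m / 19.7 m) * 100
CR = 0.5228 * 100 = 52.3%

52.3


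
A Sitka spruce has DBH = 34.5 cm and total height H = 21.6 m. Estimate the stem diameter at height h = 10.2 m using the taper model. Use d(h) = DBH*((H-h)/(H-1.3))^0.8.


Taper: d(h) = DBH * ((H - h) / (H - 1.3))^0.8
Numerator = H - h = 21.6 - 10.2 = 11.4 m
Denominator = H - 1.3 = 21.6 - 1.3 = 20.3 m
Ratio = 11.4 / 20.3 = 0.56158
d = 34.5 * 0.56158^0.8 = 21.7 cm

21.7


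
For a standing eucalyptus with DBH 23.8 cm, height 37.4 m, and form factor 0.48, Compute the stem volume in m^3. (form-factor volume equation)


Formula: V = pi * (DBH/200)^2 * H * ff
Radius = DBH/200 = 23.8/200 = 0.119 m
Radius^2 = 0.119^2 = 0.014161 m^2
V = pi * 0.014161 * 37.4 * 0.48
V = 0.799 m^3

0.799


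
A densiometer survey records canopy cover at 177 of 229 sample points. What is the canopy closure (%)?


Formula: Canopy closure = covered points / total points * 100
Closure = 177 / 229 * 100
Closure = 0.7729 * 100 = 77.3%

77.3


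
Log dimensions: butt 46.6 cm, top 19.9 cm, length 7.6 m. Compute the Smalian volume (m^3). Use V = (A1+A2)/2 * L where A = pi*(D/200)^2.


Smalian: V = (A1 + A2)/2 * L,  A = pi*(D/200)^2
A1 = pi*(46.6/200)^2 = 0.170554 m^2
A2 = pi*(19.9/200)^2 = 0.031103 m^2
V = (0.170554+0.031103)/2*7.6 = 0.7663 m^3

0.7663


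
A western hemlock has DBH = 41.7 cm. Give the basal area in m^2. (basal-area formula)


Formula: BA = pi * (DBH/2)^2 / 10000  (cm^2 to m^2)
Radius = DBH/2 = 41.7/2 = 20.85 cm
BA = pi * 20.85^2 / 10000
   = 1365.721 cm^2 / 10000
   = 0.1366 m^2

0.1366


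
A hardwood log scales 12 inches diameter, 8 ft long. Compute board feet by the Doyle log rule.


Doyle: BF = (D - 4)^2 * L / 16
Adjusted diameter = 12 - 4 = 8 in
(D-4)^2 = 8^2 = 64
BF = 64 * 8 / 16 = 32 BF

32


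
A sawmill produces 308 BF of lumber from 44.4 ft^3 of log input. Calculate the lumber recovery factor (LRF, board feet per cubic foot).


Formula: LRF = Lumber Output (BF) / Log Input (ft^3)
LRF = 308 BF / 44.4 ft^3
LRF = 6.94 BF/ft^3

6.94


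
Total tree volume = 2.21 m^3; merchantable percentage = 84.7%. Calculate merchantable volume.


Formula: MV = V_total * (merchantable_pct / 100)
Merchantable fraction = 84.7% / 100 = 0.847
MV = 2.21 m^3 * 0.847 = 1.872 m^3

1.872


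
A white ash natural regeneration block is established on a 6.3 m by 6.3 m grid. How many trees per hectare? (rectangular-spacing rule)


Formula: TPH = 10000 m^2/ha / (spacing_x * spacing_y)
Area per tree = 6.3 m * 6.3 m = 39.69 m^2
TPH = 10000 / 39.69 = 252 trees/ha

252


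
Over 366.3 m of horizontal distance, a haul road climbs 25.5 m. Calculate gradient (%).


Formula: Gradient = rise / run * 100
Gradient = 25.5 / 366.3 * 100 = 7.0%

7.0


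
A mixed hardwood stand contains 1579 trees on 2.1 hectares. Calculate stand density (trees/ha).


Formula: Stand Density = N_trees / Area_ha
Density = 1579 trees / 2.1 ha
Density = 752 trees/ha

752


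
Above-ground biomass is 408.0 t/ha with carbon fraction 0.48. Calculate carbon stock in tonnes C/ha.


Formula: Carbon Stock = Biomass * Carbon Fraction
C = 408.0 t/ha * 0.48
C = 195.8 t C/ha

195.8


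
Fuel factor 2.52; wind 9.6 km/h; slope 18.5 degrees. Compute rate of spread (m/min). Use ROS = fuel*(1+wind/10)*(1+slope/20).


Formula: ROS = fuel * (1 + wind/10) * (1 + slope/20)
Wind factor = 1 + 9.6/10 = 1.96
Slope factor = 1 + 18.5/20 = 1.925
ROS = 2.52 * 1.96 * 1.925 = 9.51 m/min

9.51


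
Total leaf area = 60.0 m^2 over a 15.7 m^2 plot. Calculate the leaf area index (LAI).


Formula: LAI = total leaf area / ground area  (dimensionless)
LAI = 60.0 m^2 / 15.7 m^2
LAI = 3.82

3.82


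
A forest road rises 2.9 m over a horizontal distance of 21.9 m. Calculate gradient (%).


Formula: Gradient = rise / run * 100
Gradient = 2.9 / 21.9 * 100 = 13.2%

13.2


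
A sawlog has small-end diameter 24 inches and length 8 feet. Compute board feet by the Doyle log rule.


Doyle: BF = (D - 4)^2 * L / 16
Adjusted diameter = 24 - 4 = 20 in
(D-4)^2 = 20^2 = 400
BF = 400 * 8 / 16 = 200 BF

200
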